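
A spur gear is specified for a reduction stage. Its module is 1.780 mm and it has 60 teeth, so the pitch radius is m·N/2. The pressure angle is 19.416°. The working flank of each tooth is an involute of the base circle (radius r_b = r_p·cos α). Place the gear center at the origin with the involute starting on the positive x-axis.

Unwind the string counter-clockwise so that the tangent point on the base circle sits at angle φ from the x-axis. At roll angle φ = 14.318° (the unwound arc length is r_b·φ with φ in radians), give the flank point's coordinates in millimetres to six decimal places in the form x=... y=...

pitch radius r_p = m·N/2 = 1.780·60/2 = 53.400000
base radius r_b = r_p·cos α = 53.400000·cos 19.416° = 50.363135
roll angle φ = 14.318° = 0.24989624 rad
x = r_b·(cos φ + φ·sin φ) = 50.363135·(0.96893809 + 0.24989624·0.24730343) = 51.911211
y = r_b·(sin φ − φ·cos φ) = 50.363135·(0.24730343 − 0.24989624·0.96893809) = 0.260349

x=51.911211 y=0.260349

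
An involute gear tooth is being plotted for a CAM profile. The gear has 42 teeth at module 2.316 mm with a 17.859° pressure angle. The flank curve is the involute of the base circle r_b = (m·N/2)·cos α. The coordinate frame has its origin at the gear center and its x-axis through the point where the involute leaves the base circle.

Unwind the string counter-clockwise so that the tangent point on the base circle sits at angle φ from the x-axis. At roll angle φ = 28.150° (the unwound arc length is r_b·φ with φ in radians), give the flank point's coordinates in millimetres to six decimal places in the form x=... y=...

pitch radius r_p = m·N/2 = 2.316·42/2 = 48.636000
base radius r_b = r_p·cos α = 48.636000·cos 17.859° = 46.292431
roll angle φ = 28.150° = 0.49131018 rad
x = r_b·(cos φ + φ·sin φ) = 46.292431·(0.88171549 + 0.49131018·0.47178150) = 51.546925
y = r_b·(sin φ − φ·cos φ) = 46.292431·(0.47178150 − 0.49131018·0.88171549) = 1.786226

x=51.546925 y=1.786226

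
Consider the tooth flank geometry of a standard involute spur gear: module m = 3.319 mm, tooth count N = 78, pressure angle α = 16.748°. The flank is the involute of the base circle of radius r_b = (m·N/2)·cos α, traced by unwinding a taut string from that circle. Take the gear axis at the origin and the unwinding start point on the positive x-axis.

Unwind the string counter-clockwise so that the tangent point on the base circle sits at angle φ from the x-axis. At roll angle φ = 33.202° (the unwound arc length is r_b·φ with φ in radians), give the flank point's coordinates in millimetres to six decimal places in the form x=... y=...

x=143.046869 y=7.773145

pitch radius r_p = m·N/2 = 3.319·78/2 = 129.441000
base radius r_b = r_p·cos α = 129.441000·cos 16.748° = 123.950297
roll angle φ = 33.202° = 0.57948422 rad
x = r_b·(cos φ + φ·sin φ) = 123.950297·(0.83674520 + 0.57948422·0.54759243) = 143.046869
y = r_b·(sin φ − φ·cos φ) = 123.950297·(0.54759243 − 0.57948422·0.83674520) = 7.773145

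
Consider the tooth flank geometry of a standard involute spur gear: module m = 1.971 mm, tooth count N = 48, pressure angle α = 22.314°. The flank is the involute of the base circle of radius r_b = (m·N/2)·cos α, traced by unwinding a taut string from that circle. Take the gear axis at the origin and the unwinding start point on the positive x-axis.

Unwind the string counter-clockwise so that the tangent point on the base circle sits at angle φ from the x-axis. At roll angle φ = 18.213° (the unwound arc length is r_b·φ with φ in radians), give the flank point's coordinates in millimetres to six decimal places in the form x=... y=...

pitch radius r_p = m·N/2 = 1.971·48/2 = 47.304000
base radius r_b = r_p·cos α = 47.304000·cos 22.314° = 43.761733
roll angle φ = 18.213° = 0.31787682 rad
x = r_b·(cos φ + φ·sin φ) = 43.761733·(0.94990116 + 0.31787682·0.31255045) = 45.917161
y = r_b·(sin φ − φ·cos φ) = 43.761733·(0.31255045 − 0.31787682·0.94990116) = 0.463826

x=45.917161 y=0.463826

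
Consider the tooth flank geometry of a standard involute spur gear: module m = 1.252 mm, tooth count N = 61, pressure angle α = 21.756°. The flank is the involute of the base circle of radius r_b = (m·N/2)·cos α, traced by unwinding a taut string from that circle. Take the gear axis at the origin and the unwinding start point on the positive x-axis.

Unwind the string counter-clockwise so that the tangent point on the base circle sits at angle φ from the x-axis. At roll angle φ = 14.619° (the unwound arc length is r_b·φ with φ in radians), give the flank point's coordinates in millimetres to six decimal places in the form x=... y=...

x=36.601762 y=0.195095

pitch radius r_p = m·N/2 = 1.252·61/2 = 38.186000
base radius r_b = r_p·cos α = 38.186000·cos 21.756° = 35.466040
roll angle φ = 14.619° = 0.25514968 rad
x = r_b·(cos φ + φ·sin φ) = 35.466040·(0.96762553 + 0.25514968·0.25239025) = 36.601762
y = r_b·(sin φ − φ·cos φ) = 35.466040·(0.25239025 − 0.25514968·0.96762553) = 0.195095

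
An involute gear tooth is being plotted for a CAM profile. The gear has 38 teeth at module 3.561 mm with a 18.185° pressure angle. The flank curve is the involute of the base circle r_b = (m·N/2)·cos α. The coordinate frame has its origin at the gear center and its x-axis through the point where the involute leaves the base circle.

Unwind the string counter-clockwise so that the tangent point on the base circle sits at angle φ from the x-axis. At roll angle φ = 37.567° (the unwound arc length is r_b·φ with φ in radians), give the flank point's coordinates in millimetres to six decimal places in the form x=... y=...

x=76.646730 y=5.783859

pitch radius r_p = m·N/2 = 3.561·38/2 = 67.659000
base radius r_b = r_p·cos α = 67.659000·cos 18.185° = 64.279689
roll angle φ = 37.567° = 0.65566784 rad
x = r_b·(cos φ + φ·sin φ) = 64.279689·(0.79264093 + 0.65566784·0.60968874) = 76.646730
y = r_b·(sin φ − φ·cos φ) = 64.279689·(0.60968874 − 0.65566784·0.79264093) = 5.783859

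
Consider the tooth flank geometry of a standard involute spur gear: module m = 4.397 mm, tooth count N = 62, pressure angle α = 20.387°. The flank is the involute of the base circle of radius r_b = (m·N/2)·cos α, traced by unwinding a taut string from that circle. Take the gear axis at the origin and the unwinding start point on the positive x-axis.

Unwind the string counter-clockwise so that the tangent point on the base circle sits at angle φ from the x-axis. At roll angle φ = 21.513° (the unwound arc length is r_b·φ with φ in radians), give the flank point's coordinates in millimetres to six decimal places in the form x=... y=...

x=136.460331 y=2.222817

pitch radius r_p = m·N/2 = 4.397·62/2 = 136.307000
base radius r_b = r_p·cos α = 136.307000·cos 20.387° = 127.768873
roll angle φ = 21.513° = 0.37547268 rad
x = r_b·(cos φ + φ·sin φ) = 127.768873·(0.93033439 + 0.37547268·0.36671232) = 136.460331
y = r_b·(sin φ − φ·cos φ) = 127.768873·(0.36671232 − 0.37547268·0.93033439) = 2.222817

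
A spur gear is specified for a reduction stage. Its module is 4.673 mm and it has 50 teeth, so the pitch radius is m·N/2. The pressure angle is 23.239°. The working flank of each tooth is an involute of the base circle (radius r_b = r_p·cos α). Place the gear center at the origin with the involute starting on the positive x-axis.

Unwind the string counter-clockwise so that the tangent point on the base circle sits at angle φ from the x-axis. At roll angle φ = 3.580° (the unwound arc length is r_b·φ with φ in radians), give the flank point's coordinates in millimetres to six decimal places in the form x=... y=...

x=107.555976 y=0.008725

pitch radius r_p = m·N/2 = 4.673·50/2 = 116.825000
base radius r_b = r_p·cos α = 116.825000·cos 23.239° = 107.346635
roll angle φ = 3.580° = 0.06248279 rad
x = r_b·(cos φ + φ·sin φ) = 107.346635·(0.99804859 + 0.06248279·0.06244214) = 107.555976
y = r_b·(sin φ − φ·cos φ) = 107.346635·(0.06244214 − 0.06248279·0.99804859) = 0.008725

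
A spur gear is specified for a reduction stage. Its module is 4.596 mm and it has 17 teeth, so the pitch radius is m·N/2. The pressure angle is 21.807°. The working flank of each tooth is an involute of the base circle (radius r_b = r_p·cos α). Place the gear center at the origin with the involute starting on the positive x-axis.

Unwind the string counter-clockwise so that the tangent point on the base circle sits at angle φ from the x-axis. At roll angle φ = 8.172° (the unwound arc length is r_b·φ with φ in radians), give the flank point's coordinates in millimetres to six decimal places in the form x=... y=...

x=36.637502 y=0.035008

pitch radius r_p = m·N/2 = 4.596·17/2 = 39.066000
base radius r_b = r_p·cos α = 39.066000·cos 21.807° = 36.270455
roll angle φ = 8.172° = 0.14262831 rad
x = r_b·(cos φ + φ·sin φ) = 36.270455·(0.98984581 + 0.14262831·0.14214522) = 36.637502
y = r_b·(sin φ − φ·cos φ) = 36.270455·(0.14214522 − 0.14262831·0.98984581) = 0.035008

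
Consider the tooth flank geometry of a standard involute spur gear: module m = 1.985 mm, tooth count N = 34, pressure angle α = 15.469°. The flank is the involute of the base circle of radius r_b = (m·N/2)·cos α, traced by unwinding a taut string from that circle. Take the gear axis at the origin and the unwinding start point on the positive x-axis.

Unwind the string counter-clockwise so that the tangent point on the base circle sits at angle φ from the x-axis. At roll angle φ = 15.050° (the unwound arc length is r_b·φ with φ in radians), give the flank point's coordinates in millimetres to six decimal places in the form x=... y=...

x=33.625279 y=0.195122

pitch radius r_p = m·N/2 = 1.985·34/2 = 33.745000
base radius r_b = r_p·cos α = 33.745000·cos 15.469° = 32.522584
roll angle φ = 15.050° = 0.26267205 rad
x = r_b·(cos φ + φ·sin φ) = 32.522584·(0.96569960 + 0.26267205·0.25966188) = 33.625279
y = r_b·(sin φ − φ·cos φ) = 32.522584·(0.25966188 − 0.26267205·0.96569960) = 0.195122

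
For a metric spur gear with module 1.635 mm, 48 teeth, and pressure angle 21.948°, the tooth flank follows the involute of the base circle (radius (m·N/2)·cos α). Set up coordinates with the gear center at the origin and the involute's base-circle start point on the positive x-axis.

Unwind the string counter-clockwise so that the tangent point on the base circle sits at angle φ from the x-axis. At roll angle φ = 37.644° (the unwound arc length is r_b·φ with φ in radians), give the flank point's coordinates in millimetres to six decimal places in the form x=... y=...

x=43.423838 y=3.294488

pitch radius r_p = m·N/2 = 1.635·48/2 = 39.240000
base radius r_b = r_p·cos α = 39.240000·cos 21.948° = 36.396020
roll angle φ = 37.644° = 0.65701174 rad
x = r_b·(cos φ + φ·sin φ) = 36.396020·(0.79182085 + 0.65701174·0.61075342) = 43.423838
y = r_b·(sin φ − φ·cos φ) = 36.396020·(0.61075342 − 0.65701174·0.79182085) = 3.294488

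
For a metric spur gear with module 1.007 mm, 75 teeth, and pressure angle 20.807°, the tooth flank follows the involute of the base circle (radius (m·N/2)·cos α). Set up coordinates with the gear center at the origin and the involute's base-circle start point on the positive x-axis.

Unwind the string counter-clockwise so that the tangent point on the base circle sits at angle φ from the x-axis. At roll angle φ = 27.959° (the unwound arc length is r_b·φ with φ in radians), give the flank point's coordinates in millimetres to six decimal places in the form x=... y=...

pitch radius r_p = m·N/2 = 1.007·75/2 = 37.762500
base radius r_b = r_p·cos α = 37.762500·cos 20.807° = 35.299716
roll angle φ = 27.959° = 0.48797661 rad
x = r_b·(cos φ + φ·sin φ) = 35.299716·(0.88328331 + 0.48797661·0.46883962) = 39.255617
y = r_b·(sin φ − φ·cos φ) = 35.299716·(0.46883962 − 0.48797661·0.88328331) = 1.334966

x=39.255617 y=1.334966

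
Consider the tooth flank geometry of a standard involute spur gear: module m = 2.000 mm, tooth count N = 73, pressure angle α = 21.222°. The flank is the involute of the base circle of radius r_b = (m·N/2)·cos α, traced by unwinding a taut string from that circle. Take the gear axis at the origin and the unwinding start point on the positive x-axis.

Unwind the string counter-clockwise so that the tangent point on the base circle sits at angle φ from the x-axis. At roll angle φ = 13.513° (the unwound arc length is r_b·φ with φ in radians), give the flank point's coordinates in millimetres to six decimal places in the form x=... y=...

x=69.915835 y=0.295919

pitch radius r_p = m·N/2 = 2.000·73/2 = 73.000000
base radius r_b = r_p·cos α = 73.000000·cos 21.222° = 68.049496
roll angle φ = 13.513° = 0.23584634 rad
x = r_b·(cos φ + φ·sin φ) = 68.049496·(0.97231693 + 0.23584634·0.23366598) = 69.915835
y = r_b·(sin φ − φ·cos φ) = 68.049496·(0.23366598 − 0.23584634·0.97231693) = 0.295919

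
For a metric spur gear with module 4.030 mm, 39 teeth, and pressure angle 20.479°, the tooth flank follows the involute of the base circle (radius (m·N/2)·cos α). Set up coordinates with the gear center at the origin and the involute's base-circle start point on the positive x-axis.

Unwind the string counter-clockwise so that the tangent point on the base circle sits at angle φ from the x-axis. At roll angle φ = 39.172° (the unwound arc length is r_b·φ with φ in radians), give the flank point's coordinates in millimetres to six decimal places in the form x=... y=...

pitch radius r_p = m·N/2 = 4.030·39/2 = 78.585000
base radius r_b = r_p·cos α = 78.585000·cos 20.479° = 73.618466
roll angle φ = 39.172° = 0.68368037 rad
x = r_b·(cos φ + φ·sin φ) = 73.618466·(0.77525326 + 0.68368037·0.63165052) = 88.864874
y = r_b·(sin φ − φ·cos φ) = 73.618466·(0.63165052 − 0.68368037·0.77525326) = 7.481482

x=88.864874 y=7.481482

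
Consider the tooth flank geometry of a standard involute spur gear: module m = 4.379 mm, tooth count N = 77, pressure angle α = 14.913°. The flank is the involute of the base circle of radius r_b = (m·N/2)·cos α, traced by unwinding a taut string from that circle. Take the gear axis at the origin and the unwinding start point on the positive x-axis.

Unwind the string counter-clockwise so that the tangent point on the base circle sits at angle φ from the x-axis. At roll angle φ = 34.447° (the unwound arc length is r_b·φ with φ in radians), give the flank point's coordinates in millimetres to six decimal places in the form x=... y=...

pitch radius r_p = m·N/2 = 4.379·77/2 = 168.591500
base radius r_b = r_p·cos α = 168.591500·cos 14.913° = 162.912953
roll angle φ = 34.447° = 0.60121357 rad
x = r_b·(cos φ + φ·sin φ) = 162.912953·(0.82464978 + 0.60121357·0.56564366) = 189.748368
y = r_b·(sin φ − φ·cos φ) = 162.912953·(0.56564366 − 0.60121357·0.82464978) = 11.379962

x=189.748368 y=11.379962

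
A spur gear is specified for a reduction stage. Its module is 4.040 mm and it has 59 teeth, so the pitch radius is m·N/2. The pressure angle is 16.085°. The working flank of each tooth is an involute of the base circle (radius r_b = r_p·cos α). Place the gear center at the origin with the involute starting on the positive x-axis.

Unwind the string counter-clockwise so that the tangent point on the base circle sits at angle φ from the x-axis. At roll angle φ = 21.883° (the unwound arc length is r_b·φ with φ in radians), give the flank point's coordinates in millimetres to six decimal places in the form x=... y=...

x=122.564332 y=2.095766

pitch radius r_p = m·N/2 = 4.040·59/2 = 119.180000
base radius r_b = r_p·cos α = 119.180000·cos 16.085° = 114.514308
roll angle φ = 21.883° = 0.38193040 rad
x = r_b·(cos φ + φ·sin φ) = 114.514308·(0.92794688 + 0.38193040·0.37271247) = 122.564332
y = r_b·(sin φ − φ·cos φ) = 114.514308·(0.37271247 − 0.38193040·0.92794688) = 2.095766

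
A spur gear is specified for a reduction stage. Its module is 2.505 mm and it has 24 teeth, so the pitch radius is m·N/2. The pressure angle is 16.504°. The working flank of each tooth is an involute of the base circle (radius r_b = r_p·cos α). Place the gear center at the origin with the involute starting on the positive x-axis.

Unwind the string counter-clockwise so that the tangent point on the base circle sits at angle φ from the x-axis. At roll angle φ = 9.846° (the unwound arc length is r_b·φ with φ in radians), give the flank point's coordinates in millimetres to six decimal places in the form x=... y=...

x=29.243949 y=0.048610

pitch radius r_p = m·N/2 = 2.505·24/2 = 30.060000
base radius r_b = r_p·cos α = 30.060000·cos 16.504° = 28.821525
roll angle φ = 9.846° = 0.17184512 rad
x = r_b·(cos φ + φ·sin φ) = 28.821525·(0.98527093 + 0.17184512·0.17100058) = 29.243949
y = r_b·(sin φ − φ·cos φ) = 28.821525·(0.17100058 − 0.17184512·0.98527093) = 0.048610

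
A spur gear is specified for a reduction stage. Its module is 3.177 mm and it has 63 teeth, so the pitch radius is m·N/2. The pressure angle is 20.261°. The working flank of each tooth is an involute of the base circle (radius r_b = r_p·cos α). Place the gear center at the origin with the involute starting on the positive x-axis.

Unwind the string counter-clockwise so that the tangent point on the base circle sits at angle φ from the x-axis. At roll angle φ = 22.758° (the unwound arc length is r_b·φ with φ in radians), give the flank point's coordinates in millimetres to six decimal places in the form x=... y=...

pitch radius r_p = m·N/2 = 3.177·63/2 = 100.075500
base radius r_b = r_p·cos α = 100.075500·cos 20.261° = 93.883315
roll angle φ = 22.758° = 0.39720203 rad
x = r_b·(cos φ + φ·sin φ) = 93.883315·(0.92214697 + 0.39720203·0.38683972) = 100.999717
y = r_b·(sin φ − φ·cos φ) = 93.883315·(0.38683972 − 0.39720203·0.92214697) = 1.930342

x=100.999717 y=1.930342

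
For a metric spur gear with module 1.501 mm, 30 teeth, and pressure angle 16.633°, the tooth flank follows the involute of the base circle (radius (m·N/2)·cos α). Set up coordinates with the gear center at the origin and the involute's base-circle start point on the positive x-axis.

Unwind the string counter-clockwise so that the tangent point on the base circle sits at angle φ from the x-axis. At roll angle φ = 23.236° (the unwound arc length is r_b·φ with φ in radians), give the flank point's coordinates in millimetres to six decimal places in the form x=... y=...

x=23.274659 y=0.471785

pitch radius r_p = m·N/2 = 1.501·30/2 = 22.515000
base radius r_b = r_p·cos α = 22.515000·cos 16.633° = 21.572924
roll angle φ = 23.236° = 0.40554470 rad
x = r_b·(cos φ + φ·sin φ) = 21.572924·(0.91888764 + 0.40554470·0.39451934) = 23.274659
y = r_b·(sin φ − φ·cos φ) = 21.572924·(0.39451934 − 0.40554470·0.91888764) = 0.471785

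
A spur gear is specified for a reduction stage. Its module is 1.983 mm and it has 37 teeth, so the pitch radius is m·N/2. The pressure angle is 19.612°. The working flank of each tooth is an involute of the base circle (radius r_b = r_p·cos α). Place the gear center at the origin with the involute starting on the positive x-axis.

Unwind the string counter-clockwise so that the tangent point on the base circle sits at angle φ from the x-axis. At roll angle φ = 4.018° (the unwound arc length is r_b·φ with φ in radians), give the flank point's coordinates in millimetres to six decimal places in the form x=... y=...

x=34.642140 y=0.003971

pitch radius r_p = m·N/2 = 1.983·37/2 = 36.685500
base radius r_b = r_p·cos α = 36.685500·cos 19.612° = 34.557271
roll angle φ = 4.018° = 0.07012733 rad
x = r_b·(cos φ + φ·sin φ) = 34.557271·(0.99754209 + 0.07012733·0.07006986) = 34.642140
y = r_b·(sin φ − φ·cos φ) = 34.557271·(0.07006986 − 0.07012733·0.99754209) = 0.003971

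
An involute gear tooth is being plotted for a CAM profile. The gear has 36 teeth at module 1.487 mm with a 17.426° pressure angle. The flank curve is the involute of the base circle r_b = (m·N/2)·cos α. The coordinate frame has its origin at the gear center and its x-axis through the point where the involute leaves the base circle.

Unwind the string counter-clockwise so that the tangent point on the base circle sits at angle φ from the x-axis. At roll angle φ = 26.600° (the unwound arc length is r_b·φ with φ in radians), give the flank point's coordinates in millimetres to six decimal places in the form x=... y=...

x=28.143154 y=0.833577

pitch radius r_p = m·N/2 = 1.487·36/2 = 26.766000
base radius r_b = r_p·cos α = 26.766000·cos 17.426° = 25.537562
roll angle φ = 26.600° = 0.46425758 rad
x = r_b·(cos φ + φ·sin φ) = 25.537562·(0.89415424 + 0.46425758·0.44775909) = 28.143154
y = r_b·(sin φ − φ·cos φ) = 25.537562·(0.44775909 − 0.46425758·0.89415424) = 0.833577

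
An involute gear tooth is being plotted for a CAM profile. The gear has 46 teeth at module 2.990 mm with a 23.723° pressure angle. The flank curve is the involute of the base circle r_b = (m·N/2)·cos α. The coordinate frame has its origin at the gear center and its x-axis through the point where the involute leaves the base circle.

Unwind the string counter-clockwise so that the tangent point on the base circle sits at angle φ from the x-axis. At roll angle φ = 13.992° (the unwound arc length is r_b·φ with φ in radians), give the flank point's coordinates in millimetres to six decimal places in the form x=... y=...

x=64.808455 y=0.303820

pitch radius r_p = m·N/2 = 2.990·46/2 = 68.770000
base radius r_b = r_p·cos α = 68.770000·cos 23.723° = 62.959015
roll angle φ = 13.992° = 0.24420647 rad
x = r_b·(cos φ + φ·sin φ) = 62.959015·(0.97032950 + 0.24420647·0.24178641) = 64.808455
y = r_b·(sin φ − φ·cos φ) = 62.959015·(0.24178641 − 0.24420647·0.97032950) = 0.303820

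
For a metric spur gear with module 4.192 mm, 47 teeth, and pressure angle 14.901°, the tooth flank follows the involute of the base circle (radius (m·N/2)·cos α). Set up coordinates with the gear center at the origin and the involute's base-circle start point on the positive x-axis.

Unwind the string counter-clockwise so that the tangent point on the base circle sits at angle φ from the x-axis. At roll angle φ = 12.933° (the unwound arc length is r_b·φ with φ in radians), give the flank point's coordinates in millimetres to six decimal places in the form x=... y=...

pitch radius r_p = m·N/2 = 4.192·47/2 = 98.512000
base radius r_b = r_p·cos α = 98.512000·cos 14.901° = 95.199198
roll angle φ = 12.933° = 0.22572343 rad
x = r_b·(cos φ + φ·sin φ) = 95.199198·(0.97463245 + 0.22572343·0.22381150) = 97.593644
y = r_b·(sin φ − φ·cos φ) = 95.199198·(0.22381150 − 0.22572343·0.97463245) = 0.363101

x=97.593644 y=0.363101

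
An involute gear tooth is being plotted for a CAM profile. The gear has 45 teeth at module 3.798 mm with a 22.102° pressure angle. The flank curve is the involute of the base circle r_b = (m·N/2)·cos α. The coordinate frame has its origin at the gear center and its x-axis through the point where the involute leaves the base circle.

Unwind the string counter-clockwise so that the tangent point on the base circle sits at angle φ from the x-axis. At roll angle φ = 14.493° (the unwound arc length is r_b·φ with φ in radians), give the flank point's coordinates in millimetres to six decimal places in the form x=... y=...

x=81.667987 y=0.424419

pitch radius r_p = m·N/2 = 3.798·45/2 = 85.455000
base radius r_b = r_p·cos α = 85.455000·cos 22.102° = 79.175382
roll angle φ = 14.493° = 0.25295057 rad
x = r_b·(cos φ + φ·sin φ) = 79.175382·(0.96817822 + 0.25295057·0.25026172) = 81.667987
y = r_b·(sin φ − φ·cos φ) = 79.175382·(0.25026172 − 0.25295057·0.96817822) = 0.424419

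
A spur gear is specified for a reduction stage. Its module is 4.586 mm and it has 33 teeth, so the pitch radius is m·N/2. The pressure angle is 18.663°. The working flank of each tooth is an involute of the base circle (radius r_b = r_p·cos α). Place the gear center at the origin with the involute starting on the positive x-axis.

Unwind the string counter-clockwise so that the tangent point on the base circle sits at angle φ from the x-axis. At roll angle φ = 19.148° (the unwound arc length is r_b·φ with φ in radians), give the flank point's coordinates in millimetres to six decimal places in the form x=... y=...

pitch radius r_p = m·N/2 = 4.586·33/2 = 75.669000
base radius r_b = r_p·cos α = 75.669000·cos 18.663° = 71.690106
roll angle φ = 19.148° = 0.33419565 rad
x = r_b·(cos φ + φ·sin φ) = 71.690106·(0.94467445 + 0.33419565·0.32800942) = 75.582433
y = r_b·(sin φ − φ·cos φ) = 71.690106·(0.32800942 − 0.33419565·0.94467445) = 0.882027

x=75.582433 y=0.882027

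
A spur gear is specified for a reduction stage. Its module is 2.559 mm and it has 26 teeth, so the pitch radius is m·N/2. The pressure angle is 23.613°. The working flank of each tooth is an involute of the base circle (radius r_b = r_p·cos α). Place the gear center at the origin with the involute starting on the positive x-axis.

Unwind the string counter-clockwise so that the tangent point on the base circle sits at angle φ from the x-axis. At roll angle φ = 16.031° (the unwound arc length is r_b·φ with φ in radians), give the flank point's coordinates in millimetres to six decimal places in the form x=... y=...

x=31.651486 y=0.220814

pitch radius r_p = m·N/2 = 2.559·26/2 = 33.267000
base radius r_b = r_p·cos α = 33.267000·cos 23.613° = 30.481616
roll angle φ = 16.031° = 0.27979373 rad
x = r_b·(cos φ + φ·sin φ) = 30.481616·(0.96111242 + 0.27979373·0.27615741) = 31.651486
y = r_b·(sin φ − φ·cos φ) = 30.481616·(0.27615741 − 0.27979373·0.96111242) = 0.220814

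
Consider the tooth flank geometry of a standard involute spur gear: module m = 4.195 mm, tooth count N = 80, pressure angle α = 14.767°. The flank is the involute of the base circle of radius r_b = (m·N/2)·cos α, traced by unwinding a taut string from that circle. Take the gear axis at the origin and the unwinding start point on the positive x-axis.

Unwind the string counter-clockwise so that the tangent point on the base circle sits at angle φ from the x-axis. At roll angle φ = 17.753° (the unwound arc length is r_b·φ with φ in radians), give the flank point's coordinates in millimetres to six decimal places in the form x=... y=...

x=169.860527 y=1.593514

pitch radius r_p = m·N/2 = 4.195·80/2 = 167.800000
base radius r_b = r_p·cos α = 167.800000·cos 14.767° = 162.257625
roll angle φ = 17.753° = 0.30984830 rad
x = r_b·(cos φ + φ·sin φ) = 162.257625·(0.95237984 + 0.30984830·0.30491417) = 169.860527
y = r_b·(sin φ − φ·cos φ) = 162.257625·(0.30491417 − 0.30984830·0.95237984) = 1.593514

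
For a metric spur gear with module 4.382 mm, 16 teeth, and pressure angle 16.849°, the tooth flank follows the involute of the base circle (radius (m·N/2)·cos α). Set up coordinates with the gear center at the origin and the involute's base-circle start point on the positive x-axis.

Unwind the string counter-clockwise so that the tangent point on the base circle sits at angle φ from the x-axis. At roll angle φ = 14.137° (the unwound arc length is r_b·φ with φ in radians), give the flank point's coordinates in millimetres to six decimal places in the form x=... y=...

pitch radius r_p = m·N/2 = 4.382·16/2 = 35.056000
base radius r_b = r_p·cos α = 35.056000·cos 16.849° = 33.551115
roll angle φ = 14.137° = 0.24673720 rad
x = r_b·(cos φ + φ·sin φ) = 33.551115·(0.96971449 + 0.24673720·0.24424128) = 34.556907
y = r_b·(sin φ − φ·cos φ) = 33.551115·(0.24424128 − 0.24673720·0.96971449) = 0.166972

x=34.556907 y=0.166972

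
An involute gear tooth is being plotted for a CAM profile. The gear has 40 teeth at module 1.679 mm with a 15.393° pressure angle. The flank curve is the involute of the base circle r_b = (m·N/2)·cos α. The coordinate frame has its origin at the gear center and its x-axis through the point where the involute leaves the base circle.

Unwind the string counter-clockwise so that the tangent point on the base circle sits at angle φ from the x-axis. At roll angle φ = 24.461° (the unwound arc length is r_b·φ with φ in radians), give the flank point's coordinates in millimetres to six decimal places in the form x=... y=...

pitch radius r_p = m·N/2 = 1.679·40/2 = 33.580000
base radius r_b = r_p·cos α = 33.580000·cos 15.393° = 32.375413
roll angle φ = 24.461° = 0.42692499 rad
x = r_b·(cos φ + φ·sin φ) = 32.375413·(0.91024333 + 0.42692499·0.41407376) = 35.192779
y = r_b·(sin φ − φ·cos φ) = 32.375413·(0.41407376 − 0.42692499·0.91024333) = 0.824541

x=35.192779 y=0.824541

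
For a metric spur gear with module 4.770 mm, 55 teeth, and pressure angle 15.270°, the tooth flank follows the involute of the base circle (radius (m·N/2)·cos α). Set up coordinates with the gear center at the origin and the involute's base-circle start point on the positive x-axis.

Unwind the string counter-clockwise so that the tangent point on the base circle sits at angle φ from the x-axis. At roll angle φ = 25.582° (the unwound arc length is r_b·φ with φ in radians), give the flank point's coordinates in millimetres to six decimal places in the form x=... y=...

x=138.535701 y=3.680214

pitch radius r_p = m·N/2 = 4.770·55/2 = 131.175000
base radius r_b = r_p·cos α = 131.175000·cos 15.270° = 126.543926
roll angle φ = 25.582° = 0.44649013 rad
x = r_b·(cos φ + φ·sin φ) = 126.543926·(0.90196823 + 0.44649013·0.43180241) = 138.535701
y = r_b·(sin φ − φ·cos φ) = 126.543926·(0.43180241 − 0.44649013·0.90196823) = 3.680214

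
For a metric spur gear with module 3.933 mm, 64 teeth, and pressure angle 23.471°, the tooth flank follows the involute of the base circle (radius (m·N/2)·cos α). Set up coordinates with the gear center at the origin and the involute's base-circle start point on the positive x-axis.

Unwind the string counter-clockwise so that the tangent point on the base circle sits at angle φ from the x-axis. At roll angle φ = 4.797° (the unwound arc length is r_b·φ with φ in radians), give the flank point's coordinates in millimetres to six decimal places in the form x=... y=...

x=115.846795 y=0.022567

pitch radius r_p = m·N/2 = 3.933·64/2 = 125.856000
base radius r_b = r_p·cos α = 125.856000·cos 23.471° = 115.442899
roll angle φ = 4.797° = 0.08372344 rad
x = r_b·(cos φ + φ·sin φ) = 115.442899·(0.99649724 + 0.08372344·0.08362567) = 115.846795
y = r_b·(sin φ − φ·cos φ) = 115.442899·(0.08362567 − 0.08372344·0.99649724) = 0.022567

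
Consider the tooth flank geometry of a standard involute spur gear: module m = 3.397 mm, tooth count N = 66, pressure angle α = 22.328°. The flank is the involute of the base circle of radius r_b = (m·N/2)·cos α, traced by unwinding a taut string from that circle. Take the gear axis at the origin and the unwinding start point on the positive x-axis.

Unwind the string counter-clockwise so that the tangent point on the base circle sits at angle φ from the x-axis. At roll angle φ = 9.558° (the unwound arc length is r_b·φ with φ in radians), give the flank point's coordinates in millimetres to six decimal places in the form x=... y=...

pitch radius r_p = m·N/2 = 3.397·66/2 = 112.101000
base radius r_b = r_p·cos α = 112.101000·cos 22.328° = 103.696135
roll angle φ = 9.558° = 0.16681857 rad
x = r_b·(cos φ + φ·sin φ) = 103.696135·(0.98611802 + 0.16681857·0.16604593) = 105.128963
y = r_b·(sin φ − φ·cos φ) = 103.696135·(0.16604593 − 0.16681857·0.98611802) = 0.160017

x=105.128963 y=0.160017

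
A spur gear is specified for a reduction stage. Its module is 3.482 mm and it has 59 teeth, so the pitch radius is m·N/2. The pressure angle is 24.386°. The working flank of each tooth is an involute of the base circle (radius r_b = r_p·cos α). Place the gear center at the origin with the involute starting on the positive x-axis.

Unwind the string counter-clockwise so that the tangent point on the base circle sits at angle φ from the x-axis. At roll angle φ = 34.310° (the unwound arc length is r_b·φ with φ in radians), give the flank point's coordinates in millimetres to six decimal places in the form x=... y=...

pitch radius r_p = m·N/2 = 3.482·59/2 = 102.719000
base radius r_b = r_p·cos α = 102.719000·cos 24.386° = 93.554881
roll angle φ = 34.310° = 0.59882247 rad
x = r_b·(cos φ + φ·sin φ) = 93.554881·(0.82599993 + 0.59882247·0.56367022) = 108.854689
y = r_b·(sin φ − φ·cos φ) = 93.554881·(0.56367022 − 0.59882247·0.82599993) = 6.459301

x=108.854689 y=6.459301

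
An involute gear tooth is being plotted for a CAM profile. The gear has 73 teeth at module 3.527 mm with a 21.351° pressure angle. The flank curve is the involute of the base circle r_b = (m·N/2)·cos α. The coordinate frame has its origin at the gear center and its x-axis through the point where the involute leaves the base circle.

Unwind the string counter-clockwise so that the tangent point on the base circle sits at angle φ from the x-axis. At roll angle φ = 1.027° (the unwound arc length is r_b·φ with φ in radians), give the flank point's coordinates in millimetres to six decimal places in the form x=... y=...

x=119.919323 y=0.000230

pitch radius r_p = m·N/2 = 3.527·73/2 = 128.735500
base radius r_b = r_p·cos α = 128.735500·cos 21.351° = 119.900064
roll angle φ = 1.027° = 0.01792453 rad
x = r_b·(cos φ + φ·sin φ) = 119.900064·(0.99983936 + 0.01792453·0.01792357) = 119.919323
y = r_b·(sin φ − φ·cos φ) = 119.900064·(0.01792357 − 0.01792453·0.99983936) = 0.000230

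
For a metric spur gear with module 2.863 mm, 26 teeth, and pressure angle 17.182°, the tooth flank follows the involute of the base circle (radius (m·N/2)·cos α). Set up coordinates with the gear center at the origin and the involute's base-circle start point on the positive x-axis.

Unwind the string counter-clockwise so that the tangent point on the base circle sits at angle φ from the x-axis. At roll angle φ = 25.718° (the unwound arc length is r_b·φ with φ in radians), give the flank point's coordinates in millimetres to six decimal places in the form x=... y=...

x=38.961628 y=1.050470

pitch radius r_p = m·N/2 = 2.863·26/2 = 37.219000
base radius r_b = r_p·cos α = 37.219000·cos 17.182° = 35.557961
roll angle φ = 25.718° = 0.44886378 rad
x = r_b·(cos φ + φ·sin φ) = 35.557961·(0.90094074 + 0.44886378·0.43394214) = 38.961628
y = r_b·(sin φ − φ·cos φ) = 35.557961·(0.43394214 − 0.44886378·0.90094074) = 1.050470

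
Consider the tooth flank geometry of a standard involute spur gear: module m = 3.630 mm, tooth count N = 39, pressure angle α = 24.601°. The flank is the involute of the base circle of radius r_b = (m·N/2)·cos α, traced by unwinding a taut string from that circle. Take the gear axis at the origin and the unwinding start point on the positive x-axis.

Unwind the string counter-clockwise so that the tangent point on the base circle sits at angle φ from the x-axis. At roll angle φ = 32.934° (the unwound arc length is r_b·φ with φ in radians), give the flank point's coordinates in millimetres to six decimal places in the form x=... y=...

pitch radius r_p = m·N/2 = 3.630·39/2 = 70.785000
base radius r_b = r_p·cos α = 70.785000·cos 24.601° = 64.359764
roll angle φ = 32.934° = 0.57480674 rad
x = r_b·(cos φ + φ·sin φ) = 64.359764·(0.83929739 + 0.57480674·0.54367259) = 74.129837
y = r_b·(sin φ − φ·cos φ) = 64.359764·(0.54367259 − 0.57480674·0.83929739) = 3.941315

x=74.129837 y=3.941315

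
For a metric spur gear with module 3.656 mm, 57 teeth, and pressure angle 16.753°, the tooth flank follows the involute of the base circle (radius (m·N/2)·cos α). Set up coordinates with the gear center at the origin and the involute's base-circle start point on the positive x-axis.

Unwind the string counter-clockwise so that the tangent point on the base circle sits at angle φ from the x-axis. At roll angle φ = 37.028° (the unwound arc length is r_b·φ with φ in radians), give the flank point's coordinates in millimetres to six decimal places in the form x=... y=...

pitch radius r_p = m·N/2 = 3.656·57/2 = 104.196000
base radius r_b = r_p·cos α = 104.196000·cos 16.753° = 99.773533
roll angle φ = 37.028° = 0.64626052 rad
x = r_b·(cos φ + φ·sin φ) = 99.773533·(0.79834131 + 0.64626052·0.60220524) = 118.483343
y = r_b·(sin φ − φ·cos φ) = 99.773533·(0.60220524 − 0.64626052·0.79834131) = 8.607340

x=118.483343 y=8.607340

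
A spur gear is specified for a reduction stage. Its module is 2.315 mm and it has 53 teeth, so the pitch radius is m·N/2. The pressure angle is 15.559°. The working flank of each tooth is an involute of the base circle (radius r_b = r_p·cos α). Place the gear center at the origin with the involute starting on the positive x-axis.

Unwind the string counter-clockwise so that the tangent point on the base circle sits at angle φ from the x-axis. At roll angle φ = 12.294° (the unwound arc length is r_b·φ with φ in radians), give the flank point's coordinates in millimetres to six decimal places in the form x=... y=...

x=60.444273 y=0.193719

pitch radius r_p = m·N/2 = 2.315·53/2 = 61.347500
base radius r_b = r_p·cos α = 61.347500·cos 15.559° = 59.099406
roll angle φ = 12.294° = 0.21457078 rad
x = r_b·(cos φ + φ·sin φ) = 59.099406·(0.97706788 + 0.21457078·0.21292807) = 60.444273
y = r_b·(sin φ − φ·cos φ) = 59.099406·(0.21292807 − 0.21457078·0.97706788) = 0.193719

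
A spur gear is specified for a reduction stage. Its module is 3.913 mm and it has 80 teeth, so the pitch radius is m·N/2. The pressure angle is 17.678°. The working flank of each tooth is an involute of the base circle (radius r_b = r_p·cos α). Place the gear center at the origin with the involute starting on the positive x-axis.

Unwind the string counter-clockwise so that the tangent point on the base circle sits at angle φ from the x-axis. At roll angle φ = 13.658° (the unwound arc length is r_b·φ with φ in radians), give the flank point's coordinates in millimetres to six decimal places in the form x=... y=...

x=153.305856 y=0.669521

pitch radius r_p = m·N/2 = 3.913·80/2 = 156.520000
base radius r_b = r_p·cos α = 156.520000·cos 17.678° = 149.128836
roll angle φ = 13.658° = 0.23837707 rad
x = r_b·(cos φ + φ·sin φ) = 149.128836·(0.97172247 + 0.23837707·0.23612590) = 153.305856
y = r_b·(sin φ − φ·cos φ) = 149.128836·(0.23612590 − 0.23837707·0.97172247) = 0.669521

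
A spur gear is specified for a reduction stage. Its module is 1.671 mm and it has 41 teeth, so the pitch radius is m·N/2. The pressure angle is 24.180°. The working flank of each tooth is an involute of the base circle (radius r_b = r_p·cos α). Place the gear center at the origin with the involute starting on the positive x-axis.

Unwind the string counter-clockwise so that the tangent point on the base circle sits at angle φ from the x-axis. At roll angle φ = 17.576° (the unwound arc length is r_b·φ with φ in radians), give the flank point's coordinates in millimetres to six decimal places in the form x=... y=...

x=32.685952 y=0.297872

pitch radius r_p = m·N/2 = 1.671·41/2 = 34.255500
base radius r_b = r_p·cos α = 34.255500·cos 24.180° = 31.250030
roll angle φ = 17.576° = 0.30675907 rad
x = r_b·(cos φ + φ·sin φ) = 31.250030·(0.95331724 + 0.30675907·0.30197059) = 32.685952
y = r_b·(sin φ − φ·cos φ) = 31.250030·(0.30197059 − 0.30675907·0.95331724) = 0.297872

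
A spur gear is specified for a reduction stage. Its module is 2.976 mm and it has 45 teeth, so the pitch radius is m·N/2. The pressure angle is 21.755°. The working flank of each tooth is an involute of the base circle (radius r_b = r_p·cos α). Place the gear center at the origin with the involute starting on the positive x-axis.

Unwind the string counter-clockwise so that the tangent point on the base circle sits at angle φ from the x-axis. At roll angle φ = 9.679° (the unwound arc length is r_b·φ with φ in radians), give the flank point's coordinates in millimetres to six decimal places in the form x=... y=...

x=63.071988 y=0.099653

pitch radius r_p = m·N/2 = 2.976·45/2 = 66.960000
base radius r_b = r_p·cos α = 66.960000·cos 21.755° = 62.190922
roll angle φ = 9.679° = 0.16893042 rad
x = r_b·(cos φ + φ·sin φ) = 62.190922·(0.98576516 + 0.16893042·0.16812809) = 63.071988
y = r_b·(sin φ − φ·cos φ) = 62.190922·(0.16812809 − 0.16893042·0.98576516) = 0.099653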